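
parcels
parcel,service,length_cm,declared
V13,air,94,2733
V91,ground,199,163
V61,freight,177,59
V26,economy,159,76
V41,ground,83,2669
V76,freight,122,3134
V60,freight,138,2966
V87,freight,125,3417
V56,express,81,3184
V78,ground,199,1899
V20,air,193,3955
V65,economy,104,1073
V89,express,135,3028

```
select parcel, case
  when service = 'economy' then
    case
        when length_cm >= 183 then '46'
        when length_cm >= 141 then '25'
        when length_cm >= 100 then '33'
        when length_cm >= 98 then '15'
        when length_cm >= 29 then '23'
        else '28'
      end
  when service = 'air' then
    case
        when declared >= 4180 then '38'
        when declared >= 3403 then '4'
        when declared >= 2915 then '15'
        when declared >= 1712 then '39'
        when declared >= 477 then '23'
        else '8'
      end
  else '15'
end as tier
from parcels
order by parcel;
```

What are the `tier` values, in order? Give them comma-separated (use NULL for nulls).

parcel=V13: service='air' → inner[declared >= 1712] → 39
parcel=V20: service='air' → inner[declared >= 3403] → 4
parcel=V26: service='economy' → inner[length_cm >= 141] → 25
parcel=V41: service='ground' → outer ELSE → 15
parcel=V56: service='express' → outer ELSE → 15
parcel=V60: service='freight' → outer ELSE → 15
parcel=V61: service='freight' → outer ELSE → 15
parcel=V65: service='economy' → inner[length_cm >= 100] → 33
parcel=V76: service='freight' → outer ELSE → 15
parcel=V78: service='ground' → outer ELSE → 15
parcel=V87: service='freight' → outer ELSE → 15
parcel=V89: service='express' → outer ELSE → 15
parcel=V91: service='ground' → outer ELSE → 15

39, 4, 25, 15, 15, 15, 15, 33, 15, 15, 15, 15, 15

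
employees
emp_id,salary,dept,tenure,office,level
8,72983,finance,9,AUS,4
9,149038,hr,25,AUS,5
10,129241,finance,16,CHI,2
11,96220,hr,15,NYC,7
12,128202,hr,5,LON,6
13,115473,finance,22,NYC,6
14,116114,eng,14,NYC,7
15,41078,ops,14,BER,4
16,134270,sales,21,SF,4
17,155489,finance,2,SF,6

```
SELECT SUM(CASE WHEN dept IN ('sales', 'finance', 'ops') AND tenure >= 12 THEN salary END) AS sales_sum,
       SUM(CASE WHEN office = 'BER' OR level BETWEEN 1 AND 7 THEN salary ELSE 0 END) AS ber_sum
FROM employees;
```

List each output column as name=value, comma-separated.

sales_sum=420062, ber_sum=1138108

[sales_sum: dept IN ('sales', 'finance', 'ops') AND tenure >= 12]
emp_id=8: ✗
emp_id=9: ✗
emp_id=10: ✓ → 129241
emp_id=11: ✗
emp_id=12: ✗
emp_id=13: ✓ → 115473
emp_id=14: ✗
emp_id=15: ✓ → 41078
emp_id=16: ✓ → 134270
emp_id=17: ✗
sales_sum = 129241 + 115473 + 41078 + 134270 = 420062
—
[ber_sum: office = 'BER' OR level BETWEEN 1 AND 7]
emp_id=8: ✓ → 72983
emp_id=9: ✓ → 149038
emp_id=10: ✓ → 129241
emp_id=11: ✓ → 96220
emp_id=12: ✓ → 128202
emp_id=13: ✓ → 115473
emp_id=14: ✓ → 116114
emp_id=15: ✓ → 41078
emp_id=16: ✓ → 134270
emp_id=17: ✓ → 155489
ber_sum = 72983 + 149038 + 129241 + 96220 + 128202 + 115473 + 116114 + 41078 + 134270 + 155489 = 1138108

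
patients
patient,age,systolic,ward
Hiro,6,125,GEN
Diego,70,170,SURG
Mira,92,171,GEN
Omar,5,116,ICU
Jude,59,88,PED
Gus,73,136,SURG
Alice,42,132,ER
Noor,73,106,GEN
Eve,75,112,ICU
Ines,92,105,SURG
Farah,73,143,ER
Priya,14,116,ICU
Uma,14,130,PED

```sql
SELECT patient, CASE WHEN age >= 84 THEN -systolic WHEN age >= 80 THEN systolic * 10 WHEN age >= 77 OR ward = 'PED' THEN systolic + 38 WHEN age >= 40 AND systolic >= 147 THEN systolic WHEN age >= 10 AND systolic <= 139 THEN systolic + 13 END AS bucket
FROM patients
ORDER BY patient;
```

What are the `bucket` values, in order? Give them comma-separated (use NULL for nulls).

patient=Alice: age >= 10 AND systolic <= 139 → 145
patient=Diego: age >= 40 AND systolic >= 147 → 170
patient=Eve: age >= 10 AND systolic <= 139 → 125
patient=Farah: (no match → NULL) → NULL
patient=Gus: age >= 10 AND systolic <= 139 → 149
patient=Hiro: (no match → NULL) → NULL
patient=Ines: age >= 84 → -105
patient=Jude: age >= 77 OR ward = 'PED' → 126
patient=Mira: age >= 84 → -171
patient=Noor: age >= 10 AND systolic <= 139 → 119
patient=Omar: (no match → NULL) → NULL
patient=Priya: age >= 10 AND systolic <= 139 → 129
patient=Uma: age >= 77 OR ward = 'PED' → 168

145, 170, 125, NULL, 149, NULL, -105, 126, -171, 119, NULL, 129, 168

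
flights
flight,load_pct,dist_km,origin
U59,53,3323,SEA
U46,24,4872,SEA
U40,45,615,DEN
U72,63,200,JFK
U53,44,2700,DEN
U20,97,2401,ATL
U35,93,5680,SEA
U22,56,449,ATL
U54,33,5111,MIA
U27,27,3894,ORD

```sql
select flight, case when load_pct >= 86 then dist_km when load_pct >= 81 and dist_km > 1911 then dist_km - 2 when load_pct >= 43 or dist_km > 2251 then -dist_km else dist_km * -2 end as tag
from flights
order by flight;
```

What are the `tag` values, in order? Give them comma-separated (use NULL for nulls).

flight=U20: load_pct >= 86 → 2401
flight=U22: load_pct >= 43 or dist_km > 2251 → -449
flight=U27: load_pct >= 43 or dist_km > 2251 → -3894
flight=U35: load_pct >= 86 → 5680
flight=U40: load_pct >= 43 or dist_km > 2251 → -615
flight=U46: load_pct >= 43 or dist_km > 2251 → -4872
flight=U53: load_pct >= 43 or dist_km > 2251 → -2700
flight=U54: load_pct >= 43 or dist_km > 2251 → -5111
flight=U59: load_pct >= 43 or dist_km > 2251 → -3323
flight=U72: load_pct >= 43 or dist_km > 2251 → -200

2401, -449, -3894, 5680, -615, -4872, -2700, -5111, -3323, -200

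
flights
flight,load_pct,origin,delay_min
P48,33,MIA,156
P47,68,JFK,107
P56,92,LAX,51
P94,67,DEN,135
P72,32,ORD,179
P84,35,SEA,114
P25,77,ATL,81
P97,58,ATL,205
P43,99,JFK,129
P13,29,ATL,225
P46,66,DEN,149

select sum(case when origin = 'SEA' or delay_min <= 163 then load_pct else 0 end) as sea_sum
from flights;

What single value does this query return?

flight=P48: ✓ → 33
flight=P47: ✓ → 68
flight=P56: ✓ → 92
flight=P94: ✓ → 67
flight=P72: ✗
flight=P84: ✓ → 35
flight=P25: ✓ → 77
flight=P97: ✗
flight=P43: ✓ → 99
flight=P13: ✗
flight=P46: ✓ → 66
sea_sum = 33 + 68 + 92 + 67 + 35 + 77 + 99 + 66 = 537

537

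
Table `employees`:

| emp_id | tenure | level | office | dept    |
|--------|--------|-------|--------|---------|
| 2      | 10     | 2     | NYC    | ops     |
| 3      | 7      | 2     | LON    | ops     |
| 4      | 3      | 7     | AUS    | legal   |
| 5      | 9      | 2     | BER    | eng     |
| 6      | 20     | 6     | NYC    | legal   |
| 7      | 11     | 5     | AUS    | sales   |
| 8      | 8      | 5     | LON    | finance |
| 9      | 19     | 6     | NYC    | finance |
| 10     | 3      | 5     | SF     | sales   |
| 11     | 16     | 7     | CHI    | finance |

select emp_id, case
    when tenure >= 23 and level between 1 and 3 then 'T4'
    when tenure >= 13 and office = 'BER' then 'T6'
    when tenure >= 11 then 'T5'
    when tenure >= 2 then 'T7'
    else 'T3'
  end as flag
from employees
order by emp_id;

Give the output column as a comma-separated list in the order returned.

emp_id=2: tenure >= 2 → T7
emp_id=3: tenure >= 2 → T7
emp_id=4: tenure >= 2 → T7
emp_id=5: tenure >= 2 → T7
emp_id=6: tenure >= 11 → T5
emp_id=7: tenure >= 11 → T5
emp_id=8: tenure >= 2 → T7
emp_id=9: tenure >= 11 → T5
emp_id=10: tenure >= 2 → T7
emp_id=11: tenure >= 11 → T5

T7, T7, T7, T7, T5, T5, T7, T5, T7, T5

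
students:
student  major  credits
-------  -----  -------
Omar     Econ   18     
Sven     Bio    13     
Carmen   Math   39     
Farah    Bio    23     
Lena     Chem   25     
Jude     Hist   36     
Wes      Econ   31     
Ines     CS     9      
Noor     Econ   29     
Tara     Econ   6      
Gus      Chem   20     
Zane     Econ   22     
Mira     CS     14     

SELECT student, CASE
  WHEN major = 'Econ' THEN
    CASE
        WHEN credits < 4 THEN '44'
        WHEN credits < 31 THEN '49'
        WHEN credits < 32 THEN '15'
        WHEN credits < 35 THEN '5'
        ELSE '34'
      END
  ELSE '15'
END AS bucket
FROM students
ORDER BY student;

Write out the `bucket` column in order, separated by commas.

15, 15, 15, 15, 15, 15, 15, 49, 49, 15, 49, 15, 49

student=Carmen: major='Math' → outer ELSE → 15
student=Farah: major='Bio' → outer ELSE → 15
student=Gus: major='Chem' → outer ELSE → 15
student=Ines: major='CS' → outer ELSE → 15
student=Jude: major='Hist' → outer ELSE → 15
student=Lena: major='Chem' → outer ELSE → 15
student=Mira: major='CS' → outer ELSE → 15
student=Noor: major='Econ' → inner[credits < 31] → 49
student=Omar: major='Econ' → inner[credits < 31] → 49
student=Sven: major='Bio' → outer ELSE → 15
student=Tara: major='Econ' → inner[credits < 31] → 49
student=Wes: major='Econ' → inner[credits < 32] → 15
student=Zane: major='Econ' → inner[credits < 31] → 49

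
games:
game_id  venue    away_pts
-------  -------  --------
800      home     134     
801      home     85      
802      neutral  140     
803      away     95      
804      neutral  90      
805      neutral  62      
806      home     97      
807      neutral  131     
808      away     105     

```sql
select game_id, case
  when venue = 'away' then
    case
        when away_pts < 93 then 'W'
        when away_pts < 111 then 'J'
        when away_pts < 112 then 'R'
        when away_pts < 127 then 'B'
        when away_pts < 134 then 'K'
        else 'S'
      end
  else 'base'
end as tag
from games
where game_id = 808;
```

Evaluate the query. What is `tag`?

game_id = 808: venue=away, away_pts=105.
venue='away' → inner[away_pts < 111] → J

J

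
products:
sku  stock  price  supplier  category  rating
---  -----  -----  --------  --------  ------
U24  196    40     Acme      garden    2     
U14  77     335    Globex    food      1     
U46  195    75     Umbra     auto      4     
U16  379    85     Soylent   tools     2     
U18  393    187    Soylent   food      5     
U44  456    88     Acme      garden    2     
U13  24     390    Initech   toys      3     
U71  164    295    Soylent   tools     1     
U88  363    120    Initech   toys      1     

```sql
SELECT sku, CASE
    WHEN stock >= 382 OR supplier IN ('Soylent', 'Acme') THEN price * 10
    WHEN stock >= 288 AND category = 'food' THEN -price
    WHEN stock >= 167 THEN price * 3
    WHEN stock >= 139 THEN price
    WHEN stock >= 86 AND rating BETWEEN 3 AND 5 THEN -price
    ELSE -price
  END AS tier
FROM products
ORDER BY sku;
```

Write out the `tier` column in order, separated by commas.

sku=U13: ELSE → -390
sku=U14: ELSE → -335
sku=U16: stock >= 382 OR supplier IN ('Soylent', 'Acme') → 850
sku=U18: stock >= 382 OR supplier IN ('Soylent', 'Acme') → 1870
sku=U24: stock >= 382 OR supplier IN ('Soylent', 'Acme') → 400
sku=U44: stock >= 382 OR supplier IN ('Soylent', 'Acme') → 880
sku=U46: stock >= 167 → 225
sku=U71: stock >= 382 OR supplier IN ('Soylent', 'Acme') → 2950
sku=U88: stock >= 167 → 360

-390, -335, 850, 1870, 400, 880, 225, 2950, 360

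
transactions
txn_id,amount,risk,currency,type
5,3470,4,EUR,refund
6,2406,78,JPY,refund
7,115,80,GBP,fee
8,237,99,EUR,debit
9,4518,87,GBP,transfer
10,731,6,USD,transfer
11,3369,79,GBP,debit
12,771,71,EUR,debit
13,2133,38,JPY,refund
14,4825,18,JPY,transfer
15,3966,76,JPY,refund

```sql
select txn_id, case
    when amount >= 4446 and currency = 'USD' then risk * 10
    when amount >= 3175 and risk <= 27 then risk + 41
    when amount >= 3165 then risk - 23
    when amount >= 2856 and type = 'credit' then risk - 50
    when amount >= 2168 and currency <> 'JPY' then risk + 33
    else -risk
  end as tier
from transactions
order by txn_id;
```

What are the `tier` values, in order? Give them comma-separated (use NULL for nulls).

45, -78, -80, -99, 64, -6, 56, -71, -38, 59, 53

txn_id=5: amount >= 3175 and risk <= 27 → 45
txn_id=6: ELSE → -78
txn_id=7: ELSE → -80
txn_id=8: ELSE → -99
txn_id=9: amount >= 3165 → 64
txn_id=10: ELSE → -6
txn_id=11: amount >= 3165 → 56
txn_id=12: ELSE → -71
txn_id=13: ELSE → -38
txn_id=14: amount >= 3175 and risk <= 27 → 59
txn_id=15: amount >= 3165 → 53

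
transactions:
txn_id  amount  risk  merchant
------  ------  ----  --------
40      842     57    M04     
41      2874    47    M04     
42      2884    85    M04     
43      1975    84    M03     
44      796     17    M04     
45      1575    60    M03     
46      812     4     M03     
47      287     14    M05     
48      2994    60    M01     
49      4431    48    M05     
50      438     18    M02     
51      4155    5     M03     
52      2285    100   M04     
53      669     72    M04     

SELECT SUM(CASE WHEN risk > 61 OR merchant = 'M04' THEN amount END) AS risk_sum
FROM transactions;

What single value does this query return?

12325

txn_id=40: ✓ → 842
txn_id=41: ✓ → 2874
txn_id=42: ✓ → 2884
txn_id=43: ✓ → 1975
txn_id=44: ✓ → 796
txn_id=45: ✗
txn_id=46: ✗
txn_id=47: ✗
txn_id=48: ✗
txn_id=49: ✗
txn_id=50: ✗
txn_id=51: ✗
txn_id=52: ✓ → 2285
txn_id=53: ✓ → 669
risk_sum = 842 + 2874 + 2884 + 1975 + 796 + 2285 + 669 = 12325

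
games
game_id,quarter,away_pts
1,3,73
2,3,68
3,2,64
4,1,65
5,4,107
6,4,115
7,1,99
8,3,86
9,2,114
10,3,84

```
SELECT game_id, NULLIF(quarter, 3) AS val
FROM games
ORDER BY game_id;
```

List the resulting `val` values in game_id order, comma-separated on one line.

NULL, NULL, 2, 1, 4, 4, 1, NULL, 2, NULL

game_id=1: quarter=3 vs 3: equal → NULL
game_id=2: quarter=3 vs 3: equal → NULL
game_id=3: quarter=2 vs 3: differ → 2
game_id=4: quarter=1 vs 3: differ → 1
game_id=5: quarter=4 vs 3: differ → 4
game_id=6: quarter=4 vs 3: differ → 4
game_id=7: quarter=1 vs 3: differ → 1
game_id=8: quarter=3 vs 3: equal → NULL
game_id=9: quarter=2 vs 3: differ → 2
game_id=10: quarter=3 vs 3: equal → NULL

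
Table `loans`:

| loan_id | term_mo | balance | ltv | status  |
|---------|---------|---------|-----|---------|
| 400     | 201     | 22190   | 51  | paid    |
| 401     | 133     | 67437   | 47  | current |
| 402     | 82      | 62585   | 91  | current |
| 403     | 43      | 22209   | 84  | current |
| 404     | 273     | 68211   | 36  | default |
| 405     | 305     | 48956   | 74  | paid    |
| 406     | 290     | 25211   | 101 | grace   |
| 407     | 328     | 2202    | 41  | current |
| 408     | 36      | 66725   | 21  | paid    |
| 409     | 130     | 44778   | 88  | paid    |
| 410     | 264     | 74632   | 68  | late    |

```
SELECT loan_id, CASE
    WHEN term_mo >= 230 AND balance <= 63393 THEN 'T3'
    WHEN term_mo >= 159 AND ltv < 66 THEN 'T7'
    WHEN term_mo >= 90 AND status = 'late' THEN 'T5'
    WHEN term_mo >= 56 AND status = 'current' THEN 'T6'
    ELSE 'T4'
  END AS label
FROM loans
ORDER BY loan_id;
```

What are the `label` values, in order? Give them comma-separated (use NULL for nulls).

T7, T6, T6, T4, T7, T3, T3, T3, T4, T4, T5

loan_id=400: term_mo >= 159 AND ltv < 66 → T7
loan_id=401: term_mo >= 56 AND status = 'current' → T6
loan_id=402: term_mo >= 56 AND status = 'current' → T6
loan_id=403: ELSE → T4
loan_id=404: term_mo >= 159 AND ltv < 66 → T7
loan_id=405: term_mo >= 230 AND balance <= 63393 → T3
loan_id=406: term_mo >= 230 AND balance <= 63393 → T3
loan_id=407: term_mo >= 230 AND balance <= 63393 → T3
loan_id=408: ELSE → T4
loan_id=409: ELSE → T4
loan_id=410: term_mo >= 90 AND status = 'late' → T5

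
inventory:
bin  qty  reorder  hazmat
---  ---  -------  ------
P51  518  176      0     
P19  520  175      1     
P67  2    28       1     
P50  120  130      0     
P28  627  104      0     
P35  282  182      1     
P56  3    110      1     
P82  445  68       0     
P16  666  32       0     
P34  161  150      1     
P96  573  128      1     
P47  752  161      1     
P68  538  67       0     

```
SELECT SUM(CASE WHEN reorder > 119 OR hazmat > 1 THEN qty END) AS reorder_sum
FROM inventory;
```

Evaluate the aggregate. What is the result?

2926

bin=P51: ✓ → 518
bin=P19: ✓ → 520
bin=P67: ✗
bin=P50: ✓ → 120
bin=P28: ✗
bin=P35: ✓ → 282
bin=P56: ✗
bin=P82: ✗
bin=P16: ✗
bin=P34: ✓ → 161
bin=P96: ✓ → 573
bin=P47: ✓ → 752
bin=P68: ✗
reorder_sum = 518 + 520 + 120 + 282 + 161 + 573 + 752 = 2926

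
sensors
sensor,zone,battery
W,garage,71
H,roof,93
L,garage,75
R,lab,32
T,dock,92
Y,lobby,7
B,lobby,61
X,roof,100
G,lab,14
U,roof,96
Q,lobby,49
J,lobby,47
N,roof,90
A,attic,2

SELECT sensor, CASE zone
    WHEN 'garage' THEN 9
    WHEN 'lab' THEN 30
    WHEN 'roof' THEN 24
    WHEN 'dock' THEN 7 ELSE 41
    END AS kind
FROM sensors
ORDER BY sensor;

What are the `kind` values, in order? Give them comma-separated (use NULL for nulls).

sensor=A: ELSE → 41
sensor=B: ELSE → 41
sensor=G: zone='lab' → 30
sensor=H: zone='roof' → 24
sensor=J: ELSE → 41
sensor=L: zone='garage' → 9
sensor=N: zone='roof' → 24
sensor=Q: ELSE → 41
sensor=R: zone='lab' → 30
sensor=T: zone='dock' → 7
sensor=U: zone='roof' → 24
sensor=W: zone='garage' → 9
sensor=X: zone='roof' → 24
sensor=Y: ELSE → 41

41, 41, 30, 24, 41, 9, 24, 41, 30, 7, 24, 9, 24, 41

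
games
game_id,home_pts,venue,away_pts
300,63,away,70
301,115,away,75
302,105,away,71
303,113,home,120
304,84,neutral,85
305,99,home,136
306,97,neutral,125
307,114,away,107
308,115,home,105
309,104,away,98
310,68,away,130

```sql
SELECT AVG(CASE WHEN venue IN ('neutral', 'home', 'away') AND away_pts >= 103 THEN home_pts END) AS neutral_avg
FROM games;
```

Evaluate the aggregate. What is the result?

101

game_id=300: ✗
game_id=301: ✗
game_id=302: ✗
game_id=303: ✓ → 113
game_id=304: ✗
game_id=305: ✓ → 99
game_id=306: ✓ → 97
game_id=307: ✓ → 114
game_id=308: ✓ → 115
game_id=309: ✗
game_id=310: ✓ → 68
neutral_avg = (113 + 99 + 97 + 114 + 115 + 68) / 6 = 101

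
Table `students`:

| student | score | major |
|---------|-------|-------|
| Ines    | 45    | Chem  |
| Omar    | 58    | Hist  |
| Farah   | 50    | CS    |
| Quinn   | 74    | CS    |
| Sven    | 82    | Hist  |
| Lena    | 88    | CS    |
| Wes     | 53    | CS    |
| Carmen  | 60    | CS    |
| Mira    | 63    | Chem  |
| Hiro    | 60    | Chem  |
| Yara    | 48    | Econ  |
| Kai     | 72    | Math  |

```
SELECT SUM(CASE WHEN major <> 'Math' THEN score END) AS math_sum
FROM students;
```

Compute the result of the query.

681

student=Ines: ✓ → 45
student=Omar: ✓ → 58
student=Farah: ✓ → 50
student=Quinn: ✓ → 74
student=Sven: ✓ → 82
student=Lena: ✓ → 88
student=Wes: ✓ → 53
student=Carmen: ✓ → 60
student=Mira: ✓ → 63
student=Hiro: ✓ → 60
student=Yara: ✓ → 48
student=Kai: ✗
math_sum = 45 + 58 + 50 + 74 + 82 + 88 + 53 + 60 + 63 + 60 + 48 = 681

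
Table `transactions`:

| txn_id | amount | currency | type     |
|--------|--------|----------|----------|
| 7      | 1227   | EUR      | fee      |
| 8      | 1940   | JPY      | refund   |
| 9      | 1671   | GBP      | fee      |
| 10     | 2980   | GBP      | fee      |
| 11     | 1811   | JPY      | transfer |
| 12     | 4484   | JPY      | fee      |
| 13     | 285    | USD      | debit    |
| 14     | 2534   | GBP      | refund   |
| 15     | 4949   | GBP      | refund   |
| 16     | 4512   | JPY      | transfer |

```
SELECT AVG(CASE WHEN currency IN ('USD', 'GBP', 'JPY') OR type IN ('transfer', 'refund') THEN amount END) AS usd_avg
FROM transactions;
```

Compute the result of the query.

2796.2222222222

txn_id=7: ✗
txn_id=8: ✓ → 1940
txn_id=9: ✓ → 1671
txn_id=10: ✓ → 2980
txn_id=11: ✓ → 1811
txn_id=12: ✓ → 4484
txn_id=13: ✓ → 285
txn_id=14: ✓ → 2534
txn_id=15: ✓ → 4949
txn_id=16: ✓ → 4512
usd_avg = (1940 + 1671 + 2980 + 1811 + 4484 + 285 + 2534 + 4949 + 4512) / 9 = 2796.2222222222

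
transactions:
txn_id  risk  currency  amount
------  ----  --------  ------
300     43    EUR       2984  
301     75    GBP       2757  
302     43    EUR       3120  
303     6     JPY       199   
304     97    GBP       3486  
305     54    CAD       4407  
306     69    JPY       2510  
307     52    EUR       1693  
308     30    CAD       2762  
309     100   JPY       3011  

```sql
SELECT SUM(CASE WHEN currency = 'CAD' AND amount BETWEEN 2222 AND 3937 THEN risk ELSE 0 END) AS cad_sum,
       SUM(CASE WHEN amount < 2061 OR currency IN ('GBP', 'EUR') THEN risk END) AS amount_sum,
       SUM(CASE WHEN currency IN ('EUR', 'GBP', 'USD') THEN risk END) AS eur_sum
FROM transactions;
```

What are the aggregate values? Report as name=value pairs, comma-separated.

[cad_sum: currency = 'CAD' AND amount BETWEEN 2222 AND 3937]
txn_id=300: ✗
txn_id=301: ✗
txn_id=302: ✗
txn_id=303: ✗
txn_id=304: ✗
txn_id=305: ✗
txn_id=306: ✗
txn_id=307: ✗
txn_id=308: ✓ → 30
txn_id=309: ✗
cad_sum = 30
—
[amount_sum: amount < 2061 OR currency IN ('GBP', 'EUR')]
txn_id=300: ✓ → 43
txn_id=301: ✓ → 75
txn_id=302: ✓ → 43
txn_id=303: ✓ → 6
txn_id=304: ✓ → 97
txn_id=305: ✗
txn_id=306: ✗
txn_id=307: ✓ → 52
txn_id=308: ✗
txn_id=309: ✗
amount_sum = 43 + 75 + 43 + 6 + 97 + 52 = 316
—
[eur_sum: currency IN ('EUR', 'GBP', 'USD')]
txn_id=300: ✓ → 43
txn_id=301: ✓ → 75
txn_id=302: ✓ → 43
txn_id=303: ✗
txn_id=304: ✓ → 97
txn_id=305: ✗
txn_id=306: ✗
txn_id=307: ✓ → 52
txn_id=308: ✗
txn_id=309: ✗
eur_sum = 43 + 75 + 43 + 97 + 52 = 310

cad_sum=30, amount_sum=316, eur_sum=310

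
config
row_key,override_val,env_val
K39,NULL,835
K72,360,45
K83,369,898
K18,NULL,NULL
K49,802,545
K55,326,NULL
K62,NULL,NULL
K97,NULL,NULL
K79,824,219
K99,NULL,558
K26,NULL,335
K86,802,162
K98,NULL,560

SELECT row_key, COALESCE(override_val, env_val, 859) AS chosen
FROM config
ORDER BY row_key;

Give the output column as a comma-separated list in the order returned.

859, 335, 835, 802, 326, 859, 360, 824, 369, 802, 859, 560, 558

row_key=K18: override_val=NULL, env_val=NULL, → literal 859 → 859
row_key=K26: override_val=NULL, env_val=335 → 335
row_key=K39: override_val=NULL, env_val=835 → 835
row_key=K49: override_val=802 → 802
row_key=K55: override_val=326 → 326
row_key=K62: override_val=NULL, env_val=NULL, → literal 859 → 859
row_key=K72: override_val=360 → 360
row_key=K79: override_val=824 → 824
row_key=K83: override_val=369 → 369
row_key=K86: override_val=802 → 802
row_key=K97: override_val=NULL, env_val=NULL, → literal 859 → 859
row_key=K98: override_val=NULL, env_val=560 → 560
row_key=K99: override_val=NULL, env_val=558 → 558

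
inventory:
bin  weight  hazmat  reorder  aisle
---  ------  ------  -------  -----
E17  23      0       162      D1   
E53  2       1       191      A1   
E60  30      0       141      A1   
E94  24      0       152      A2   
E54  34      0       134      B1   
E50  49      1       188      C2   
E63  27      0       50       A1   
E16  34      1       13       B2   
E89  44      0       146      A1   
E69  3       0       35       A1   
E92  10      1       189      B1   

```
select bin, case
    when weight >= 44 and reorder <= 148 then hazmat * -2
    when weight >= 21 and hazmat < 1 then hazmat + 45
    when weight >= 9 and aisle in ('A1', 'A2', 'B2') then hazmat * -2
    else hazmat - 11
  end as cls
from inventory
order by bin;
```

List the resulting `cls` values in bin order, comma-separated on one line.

-2, 45, -10, -10, 45, 45, 45, -11, 0, -10, 45

bin=E16: weight >= 9 and aisle in ('A1', 'A2', 'B2') → -2
bin=E17: weight >= 21 and hazmat < 1 → 45
bin=E50: ELSE → -10
bin=E53: ELSE → -10
bin=E54: weight >= 21 and hazmat < 1 → 45
bin=E60: weight >= 21 and hazmat < 1 → 45
bin=E63: weight >= 21 and hazmat < 1 → 45
bin=E69: ELSE → -11
bin=E89: weight >= 44 and reorder <= 148 → 0
bin=E92: ELSE → -10
bin=E94: weight >= 21 and hazmat < 1 → 45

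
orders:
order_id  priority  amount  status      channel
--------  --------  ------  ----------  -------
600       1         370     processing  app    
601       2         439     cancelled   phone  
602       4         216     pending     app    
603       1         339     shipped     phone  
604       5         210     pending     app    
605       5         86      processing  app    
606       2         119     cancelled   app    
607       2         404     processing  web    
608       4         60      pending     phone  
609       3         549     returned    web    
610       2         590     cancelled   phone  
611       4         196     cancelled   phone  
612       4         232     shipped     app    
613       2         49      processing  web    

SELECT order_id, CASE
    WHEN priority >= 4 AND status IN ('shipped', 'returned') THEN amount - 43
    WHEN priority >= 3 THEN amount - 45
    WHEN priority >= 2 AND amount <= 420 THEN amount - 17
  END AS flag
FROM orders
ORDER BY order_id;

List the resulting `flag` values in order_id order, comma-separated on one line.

NULL, NULL, 171, NULL, 165, 41, 102, 387, 15, 504, NULL, 151, 189, 32

order_id=600: (no match → NULL) → NULL
order_id=601: (no match → NULL) → NULL
order_id=602: priority >= 3 → 171
order_id=603: (no match → NULL) → NULL
order_id=604: priority >= 3 → 165
order_id=605: priority >= 3 → 41
order_id=606: priority >= 2 AND amount <= 420 → 102
order_id=607: priority >= 2 AND amount <= 420 → 387
order_id=608: priority >= 3 → 15
order_id=609: priority >= 3 → 504
order_id=610: (no match → NULL) → NULL
order_id=611: priority >= 3 → 151
order_id=612: priority >= 4 AND status IN ('shipped', 'returned') → 189
order_id=613: priority >= 2 AND amount <= 420 → 32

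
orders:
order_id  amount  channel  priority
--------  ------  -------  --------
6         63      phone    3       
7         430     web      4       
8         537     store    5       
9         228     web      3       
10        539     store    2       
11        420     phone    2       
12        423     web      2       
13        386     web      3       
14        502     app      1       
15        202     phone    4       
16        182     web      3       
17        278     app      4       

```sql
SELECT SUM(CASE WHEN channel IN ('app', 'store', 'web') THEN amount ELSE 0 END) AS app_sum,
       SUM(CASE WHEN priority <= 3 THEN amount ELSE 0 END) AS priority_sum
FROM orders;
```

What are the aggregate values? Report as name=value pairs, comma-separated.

[app_sum: channel IN ('app', 'store', 'web')]
order_id=6: ✗
order_id=7: ✓ → 430
order_id=8: ✓ → 537
order_id=9: ✓ → 228
order_id=10: ✓ → 539
order_id=11: ✗
order_id=12: ✓ → 423
order_id=13: ✓ → 386
order_id=14: ✓ → 502
order_id=15: ✗
order_id=16: ✓ → 182
order_id=17: ✓ → 278
app_sum = 430 + 537 + 228 + 539 + 423 + 386 + 502 + 182 + 278 = 3505
—
[priority_sum: priority <= 3]
order_id=6: ✓ → 63
order_id=7: ✗
order_id=8: ✗
order_id=9: ✓ → 228
order_id=10: ✓ → 539
order_id=11: ✓ → 420
order_id=12: ✓ → 423
order_id=13: ✓ → 386
order_id=14: ✓ → 502
order_id=15: ✗
order_id=16: ✓ → 182
order_id=17: ✗
priority_sum = 63 + 228 + 539 + 420 + 423 + 386 + 502 + 182 = 2743

app_sum=3505, priority_sum=2743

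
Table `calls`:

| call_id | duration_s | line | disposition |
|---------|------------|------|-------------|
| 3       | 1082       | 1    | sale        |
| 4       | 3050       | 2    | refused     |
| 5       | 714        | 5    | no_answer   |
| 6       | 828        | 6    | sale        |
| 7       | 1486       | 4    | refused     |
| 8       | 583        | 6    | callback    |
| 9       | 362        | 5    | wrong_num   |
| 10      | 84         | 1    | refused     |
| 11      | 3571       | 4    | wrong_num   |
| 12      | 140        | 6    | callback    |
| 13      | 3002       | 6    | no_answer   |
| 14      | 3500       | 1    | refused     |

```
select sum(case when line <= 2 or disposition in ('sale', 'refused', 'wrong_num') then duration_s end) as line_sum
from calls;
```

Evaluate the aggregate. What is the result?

13963

call_id=3: ✓ → 1082
call_id=4: ✓ → 3050
call_id=5: ✗
call_id=6: ✓ → 828
call_id=7: ✓ → 1486
call_id=8: ✗
call_id=9: ✓ → 362
call_id=10: ✓ → 84
call_id=11: ✓ → 3571
call_id=12: ✗
call_id=13: ✗
call_id=14: ✓ → 3500
line_sum = 1082 + 3050 + 828 + 1486 + 362 + 84 + 3571 + 3500 = 13963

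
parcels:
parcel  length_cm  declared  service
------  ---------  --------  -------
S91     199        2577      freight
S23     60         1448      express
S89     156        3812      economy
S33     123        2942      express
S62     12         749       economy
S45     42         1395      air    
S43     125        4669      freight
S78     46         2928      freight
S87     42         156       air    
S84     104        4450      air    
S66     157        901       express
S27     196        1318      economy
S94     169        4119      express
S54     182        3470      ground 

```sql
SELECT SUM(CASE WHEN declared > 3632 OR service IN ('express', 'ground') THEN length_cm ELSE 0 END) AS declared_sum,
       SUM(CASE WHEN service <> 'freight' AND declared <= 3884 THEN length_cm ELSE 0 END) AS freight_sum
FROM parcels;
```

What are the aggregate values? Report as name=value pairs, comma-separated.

[declared_sum: declared > 3632 OR service IN ('express', 'ground')]
parcel=S91: ✗
parcel=S23: ✓ → 60
parcel=S89: ✓ → 156
parcel=S33: ✓ → 123
parcel=S62: ✗
parcel=S45: ✗
parcel=S43: ✓ → 125
parcel=S78: ✗
parcel=S87: ✗
parcel=S84: ✓ → 104
parcel=S66: ✓ → 157
parcel=S27: ✗
parcel=S94: ✓ → 169
parcel=S54: ✓ → 182
declared_sum = 60 + 156 + 123 + 125 + 104 + 157 + 169 + 182 = 1076
—
[freight_sum: service <> 'freight' AND declared <= 3884]
parcel=S91: ✗
parcel=S23: ✓ → 60
parcel=S89: ✓ → 156
parcel=S33: ✓ → 123
parcel=S62: ✓ → 12
parcel=S45: ✓ → 42
parcel=S43: ✗
parcel=S78: ✗
parcel=S87: ✓ → 42
parcel=S84: ✗
parcel=S66: ✓ → 157
parcel=S27: ✓ → 196
parcel=S94: ✗
parcel=S54: ✓ → 182
freight_sum = 60 + 156 + 123 + 12 + 42 + 42 + 157 + 196 + 182 = 970

declared_sum=1076, freight_sum=970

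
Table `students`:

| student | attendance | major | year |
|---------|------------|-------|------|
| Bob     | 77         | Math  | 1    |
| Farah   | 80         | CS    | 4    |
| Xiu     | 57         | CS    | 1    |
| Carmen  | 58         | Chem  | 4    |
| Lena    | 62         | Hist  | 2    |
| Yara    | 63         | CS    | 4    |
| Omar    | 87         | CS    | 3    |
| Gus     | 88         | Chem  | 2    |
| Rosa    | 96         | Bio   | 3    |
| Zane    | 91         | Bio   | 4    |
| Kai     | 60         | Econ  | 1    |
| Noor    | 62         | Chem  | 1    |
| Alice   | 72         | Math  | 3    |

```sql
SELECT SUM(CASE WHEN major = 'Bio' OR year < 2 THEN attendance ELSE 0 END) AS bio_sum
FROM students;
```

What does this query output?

443

student=Bob: ✓ → 77
student=Farah: ✗
student=Xiu: ✓ → 57
student=Carmen: ✗
student=Lena: ✗
student=Yara: ✗
student=Omar: ✗
student=Gus: ✗
student=Rosa: ✓ → 96
student=Zane: ✓ → 91
student=Kai: ✓ → 60
student=Noor: ✓ → 62
student=Alice: ✗
bio_sum = 77 + 57 + 96 + 91 + 60 + 62 = 443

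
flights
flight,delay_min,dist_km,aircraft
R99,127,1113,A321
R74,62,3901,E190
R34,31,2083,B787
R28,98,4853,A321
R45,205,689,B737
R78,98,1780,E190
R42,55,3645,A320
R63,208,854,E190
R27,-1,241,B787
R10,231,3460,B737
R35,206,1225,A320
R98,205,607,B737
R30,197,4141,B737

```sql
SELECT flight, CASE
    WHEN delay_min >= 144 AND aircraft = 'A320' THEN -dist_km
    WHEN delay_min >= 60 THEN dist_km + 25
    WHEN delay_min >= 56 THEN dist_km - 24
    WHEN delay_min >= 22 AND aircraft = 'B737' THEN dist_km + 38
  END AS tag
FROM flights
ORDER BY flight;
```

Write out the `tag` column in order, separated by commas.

flight=R10: delay_min >= 60 → 3485
flight=R27: (no match → NULL) → NULL
flight=R28: delay_min >= 60 → 4878
flight=R30: delay_min >= 60 → 4166
flight=R34: (no match → NULL) → NULL
flight=R35: delay_min >= 144 AND aircraft = 'A320' → -1225
flight=R42: (no match → NULL) → NULL
flight=R45: delay_min >= 60 → 714
flight=R63: delay_min >= 60 → 879
flight=R74: delay_min >= 60 → 3926
flight=R78: delay_min >= 60 → 1805
flight=R98: delay_min >= 60 → 632
flight=R99: delay_min >= 60 → 1138

3485, NULL, 4878, 4166, NULL, -1225, NULL, 714, 879, 3926, 1805, 632, 1138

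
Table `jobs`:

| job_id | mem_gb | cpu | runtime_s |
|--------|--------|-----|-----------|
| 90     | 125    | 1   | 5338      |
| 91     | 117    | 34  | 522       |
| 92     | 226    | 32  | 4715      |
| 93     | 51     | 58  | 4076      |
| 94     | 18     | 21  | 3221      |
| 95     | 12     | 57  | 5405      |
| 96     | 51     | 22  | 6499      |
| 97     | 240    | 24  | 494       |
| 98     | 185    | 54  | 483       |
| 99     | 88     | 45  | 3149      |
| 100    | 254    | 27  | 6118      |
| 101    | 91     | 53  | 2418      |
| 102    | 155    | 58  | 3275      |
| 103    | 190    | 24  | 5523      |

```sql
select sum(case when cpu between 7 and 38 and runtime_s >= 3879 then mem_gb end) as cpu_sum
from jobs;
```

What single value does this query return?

job_id=90: ✗
job_id=91: ✗
job_id=92: ✓ → 226
job_id=93: ✗
job_id=94: ✗
job_id=95: ✗
job_id=96: ✓ → 51
job_id=97: ✗
job_id=98: ✗
job_id=99: ✗
job_id=100: ✓ → 254
job_id=101: ✗
job_id=102: ✗
job_id=103: ✓ → 190
cpu_sum = 226 + 51 + 254 + 190 = 721

721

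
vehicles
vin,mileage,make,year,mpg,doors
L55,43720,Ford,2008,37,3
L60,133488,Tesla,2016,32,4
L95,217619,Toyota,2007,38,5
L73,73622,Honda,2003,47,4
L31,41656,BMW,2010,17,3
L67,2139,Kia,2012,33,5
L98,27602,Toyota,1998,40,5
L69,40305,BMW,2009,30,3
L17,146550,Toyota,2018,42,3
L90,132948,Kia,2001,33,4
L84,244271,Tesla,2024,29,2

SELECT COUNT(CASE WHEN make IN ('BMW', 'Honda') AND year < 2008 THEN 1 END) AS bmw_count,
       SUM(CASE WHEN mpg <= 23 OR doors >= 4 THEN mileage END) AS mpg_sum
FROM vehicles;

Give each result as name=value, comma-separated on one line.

[bmw_count: make IN ('BMW', 'Honda') AND year < 2008]
vin=L55: ✗
vin=L60: ✗
vin=L95: ✗
vin=L73: ✓ → 1
vin=L31: ✗
vin=L67: ✗
vin=L98: ✗
vin=L69: ✗
vin=L17: ✗
vin=L90: ✗
vin=L84: ✗
bmw_count = COUNT(1) = 1
—
[mpg_sum: mpg <= 23 OR doors >= 4]
vin=L55: ✗
vin=L60: ✓ → 133488
vin=L95: ✓ → 217619
vin=L73: ✓ → 73622
vin=L31: ✓ → 41656
vin=L67: ✓ → 2139
vin=L98: ✓ → 27602
vin=L69: ✗
vin=L17: ✗
vin=L90: ✓ → 132948
vin=L84: ✗
mpg_sum = 133488 + 217619 + 73622 + 41656 + 2139 + 27602 + 132948 = 629074

bmw_count=1, mpg_sum=629074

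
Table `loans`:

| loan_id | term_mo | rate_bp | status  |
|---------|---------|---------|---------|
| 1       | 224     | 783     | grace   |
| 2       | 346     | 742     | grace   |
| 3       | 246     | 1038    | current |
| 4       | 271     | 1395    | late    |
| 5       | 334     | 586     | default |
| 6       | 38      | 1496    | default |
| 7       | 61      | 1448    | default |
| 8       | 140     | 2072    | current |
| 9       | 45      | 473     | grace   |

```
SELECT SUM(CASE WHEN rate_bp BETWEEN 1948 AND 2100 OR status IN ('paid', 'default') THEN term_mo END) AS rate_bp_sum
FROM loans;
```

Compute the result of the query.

loan_id=1: ✗
loan_id=2: ✗
loan_id=3: ✗
loan_id=4: ✗
loan_id=5: ✓ → 334
loan_id=6: ✓ → 38
loan_id=7: ✓ → 61
loan_id=8: ✓ → 140
loan_id=9: ✗
rate_bp_sum = 334 + 38 + 61 + 140 = 573

573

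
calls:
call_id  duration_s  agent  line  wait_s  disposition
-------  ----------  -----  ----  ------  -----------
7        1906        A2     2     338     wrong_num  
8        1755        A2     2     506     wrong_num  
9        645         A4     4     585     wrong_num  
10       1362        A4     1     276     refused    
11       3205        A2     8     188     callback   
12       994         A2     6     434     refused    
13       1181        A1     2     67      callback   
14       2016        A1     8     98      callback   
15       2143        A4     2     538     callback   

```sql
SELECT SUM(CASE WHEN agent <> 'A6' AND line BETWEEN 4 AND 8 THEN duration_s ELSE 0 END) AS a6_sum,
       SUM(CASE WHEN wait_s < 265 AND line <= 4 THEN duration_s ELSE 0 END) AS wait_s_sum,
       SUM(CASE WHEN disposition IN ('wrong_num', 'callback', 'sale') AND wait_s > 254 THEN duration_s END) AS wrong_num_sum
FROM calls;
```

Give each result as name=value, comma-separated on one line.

a6_sum=6860, wait_s_sum=1181, wrong_num_sum=6449

[a6_sum: agent <> 'A6' AND line BETWEEN 4 AND 8]
call_id=7: ✗
call_id=8: ✗
call_id=9: ✓ → 645
call_id=10: ✗
call_id=11: ✓ → 3205
call_id=12: ✓ → 994
call_id=13: ✗
call_id=14: ✓ → 2016
call_id=15: ✗
a6_sum = 645 + 3205 + 994 + 2016 = 6860
—
[wait_s_sum: wait_s < 265 AND line <= 4]
call_id=7: ✗
call_id=8: ✗
call_id=9: ✗
call_id=10: ✗
call_id=11: ✗
call_id=12: ✗
call_id=13: ✓ → 1181
call_id=14: ✗
call_id=15: ✗
wait_s_sum = 1181
—
[wrong_num_sum: disposition IN ('wrong_num', 'callback', 'sale') AND wait_s > 254]
call_id=7: ✓ → 1906
call_id=8: ✓ → 1755
call_id=9: ✓ → 645
call_id=10: ✗
call_id=11: ✗
call_id=12: ✗
call_id=13: ✗
call_id=14: ✗
call_id=15: ✓ → 2143
wrong_num_sum = 1906 + 1755 + 645 + 2143 = 6449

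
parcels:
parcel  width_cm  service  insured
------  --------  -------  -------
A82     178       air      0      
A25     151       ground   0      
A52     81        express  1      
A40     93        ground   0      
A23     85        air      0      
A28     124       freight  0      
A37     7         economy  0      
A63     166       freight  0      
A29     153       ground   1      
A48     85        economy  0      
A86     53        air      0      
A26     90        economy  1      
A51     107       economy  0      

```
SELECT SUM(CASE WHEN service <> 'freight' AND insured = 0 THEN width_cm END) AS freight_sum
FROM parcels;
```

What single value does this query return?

759

parcel=A82: ✓ → 178
parcel=A25: ✓ → 151
parcel=A52: ✗
parcel=A40: ✓ → 93
parcel=A23: ✓ → 85
parcel=A28: ✗
parcel=A37: ✓ → 7
parcel=A63: ✗
parcel=A29: ✗
parcel=A48: ✓ → 85
parcel=A86: ✓ → 53
parcel=A26: ✗
parcel=A51: ✓ → 107
freight_sum = 178 + 151 + 93 + 85 + 7 + 85 + 53 + 107 = 759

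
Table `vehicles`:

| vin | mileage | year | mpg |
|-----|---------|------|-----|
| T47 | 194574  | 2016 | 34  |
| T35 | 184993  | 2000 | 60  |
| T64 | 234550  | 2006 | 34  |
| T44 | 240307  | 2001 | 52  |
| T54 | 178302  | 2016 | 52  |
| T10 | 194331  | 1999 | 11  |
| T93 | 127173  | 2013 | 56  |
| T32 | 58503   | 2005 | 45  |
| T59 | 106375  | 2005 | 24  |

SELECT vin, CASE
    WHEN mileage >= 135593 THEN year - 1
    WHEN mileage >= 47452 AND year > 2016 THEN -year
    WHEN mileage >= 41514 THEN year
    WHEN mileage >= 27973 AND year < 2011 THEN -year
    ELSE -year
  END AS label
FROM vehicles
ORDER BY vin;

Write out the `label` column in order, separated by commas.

vin=T10: mileage >= 135593 → 1998
vin=T32: mileage >= 41514 → 2005
vin=T35: mileage >= 135593 → 1999
vin=T44: mileage >= 135593 → 2000
vin=T47: mileage >= 135593 → 2015
vin=T54: mileage >= 135593 → 2015
vin=T59: mileage >= 41514 → 2005
vin=T64: mileage >= 135593 → 2005
vin=T93: mileage >= 41514 → 2013

1998, 2005, 1999, 2000, 2015, 2015, 2005, 2005, 2013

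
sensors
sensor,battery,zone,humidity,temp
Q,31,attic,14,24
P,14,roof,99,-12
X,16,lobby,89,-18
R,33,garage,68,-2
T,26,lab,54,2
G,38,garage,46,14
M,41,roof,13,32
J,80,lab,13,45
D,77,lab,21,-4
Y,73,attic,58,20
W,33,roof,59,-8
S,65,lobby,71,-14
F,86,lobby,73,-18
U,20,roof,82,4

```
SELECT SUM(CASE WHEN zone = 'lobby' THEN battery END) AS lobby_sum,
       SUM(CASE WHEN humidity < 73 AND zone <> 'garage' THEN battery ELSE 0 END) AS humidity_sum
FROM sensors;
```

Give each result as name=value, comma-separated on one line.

lobby_sum=167, humidity_sum=426

[lobby_sum: zone = 'lobby']
sensor=Q: ✗
sensor=P: ✗
sensor=X: ✓ → 16
sensor=R: ✗
sensor=T: ✗
sensor=G: ✗
sensor=M: ✗
sensor=J: ✗
sensor=D: ✗
sensor=Y: ✗
sensor=W: ✗
sensor=S: ✓ → 65
sensor=F: ✓ → 86
sensor=U: ✗
lobby_sum = 16 + 65 + 86 = 167
—
[humidity_sum: humidity < 73 AND zone <> 'garage']
sensor=Q: ✓ → 31
sensor=P: ✗
sensor=X: ✗
sensor=R: ✗
sensor=T: ✓ → 26
sensor=G: ✗
sensor=M: ✓ → 41
sensor=J: ✓ → 80
sensor=D: ✓ → 77
sensor=Y: ✓ → 73
sensor=W: ✓ → 33
sensor=S: ✓ → 65
sensor=F: ✗
sensor=U: ✗
humidity_sum = 31 + 26 + 41 + 80 + 77 + 73 + 33 + 65 = 426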